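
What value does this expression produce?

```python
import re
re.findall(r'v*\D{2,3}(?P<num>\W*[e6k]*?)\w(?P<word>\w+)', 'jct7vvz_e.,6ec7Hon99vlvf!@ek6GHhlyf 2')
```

A non-greedy quantifier consumes as few characters as it can — just enough that the remainder of the pattern still matches from where it stops; whatever follows it matches normally.
With 2 capturing groups, `findall` returns a 2-tuple per match.

[('', 'vvz_e'), ('', 'ec7Hon99vlvf'), ('', '6GHhlyf')]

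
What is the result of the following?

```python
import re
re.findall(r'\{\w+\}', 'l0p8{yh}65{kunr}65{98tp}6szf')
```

['{yh}', '{kunr}', '{98tp}']

Scanning left to right: at [4:8] → '{yh}'; at [10:16] → '{kunr}'; at [18:24] → '{98tp}'.
With no groups in the pattern, `findall` gives back each whole match — 3 here.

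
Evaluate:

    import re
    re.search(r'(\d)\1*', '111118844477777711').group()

'11111'

A backreference is literal: `\1` must see the identical characters the first group matched.
The match spans [0:5] → '11111'.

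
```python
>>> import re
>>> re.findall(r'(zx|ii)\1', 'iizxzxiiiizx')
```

The backreference `\1` re-matches whatever the first group consumed, character for character.
One capturing group, so `findall` returns just the captured substring from each match — 2 in all.

['zx', 'ii']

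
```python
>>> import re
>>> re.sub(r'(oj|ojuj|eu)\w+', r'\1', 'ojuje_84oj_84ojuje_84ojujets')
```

'oj'

Alternation isn't longest-match — the leftmost alternative that fits at this position is chosen.
Matches: at [0:28] → 'ojuje_84oj_84ojuje_84ojujets'.
`\1` in the replacement pulls in group 1's text for each match.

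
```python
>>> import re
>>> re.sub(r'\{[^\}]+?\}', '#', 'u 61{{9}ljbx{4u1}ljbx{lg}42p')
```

Matches: at [4:8] → '{{9}'; at [12:17] → '{4u1}'; at [21:25] → '{lg}'.
Each match is replaced by '#'.

'u 61#ljbx#ljbx#42p'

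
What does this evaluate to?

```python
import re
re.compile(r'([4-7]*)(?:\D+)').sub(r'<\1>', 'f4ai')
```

'<><4>'

The replacement refers to a captured group, so each match is rewritten using its own captured text.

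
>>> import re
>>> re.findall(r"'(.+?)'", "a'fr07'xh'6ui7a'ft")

['fr07', '6ui7a']

The `?` after the quantifier makes it lazy — it takes as little as possible before letting the rest of the pattern try.
With a single group, `findall` returns only what that group captured — 2 items.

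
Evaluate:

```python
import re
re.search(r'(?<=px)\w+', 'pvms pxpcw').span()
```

The lookaround is zero-width — it requires the adjacent text to match without consuming it, so the asserted text isn't part of the match.
`re.search` tries every starting position until one works.
The match spans [7:10] → 'pcw'.

(7, 10)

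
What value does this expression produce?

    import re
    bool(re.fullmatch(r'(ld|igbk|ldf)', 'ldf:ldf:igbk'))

False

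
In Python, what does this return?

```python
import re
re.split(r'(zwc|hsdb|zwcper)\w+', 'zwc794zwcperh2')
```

['', 'zwc', '']

Matches to split on: at [0:14] → 'zwc794zwcperh2'.
The group in the pattern means `split` returns the separators' captures alongside the pieces.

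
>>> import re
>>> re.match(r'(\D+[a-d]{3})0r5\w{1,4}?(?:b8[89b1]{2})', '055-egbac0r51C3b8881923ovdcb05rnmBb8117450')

None

With `match`, the pattern is implicitly anchored at the beginning.
Here the pattern fails at index 0, so the call returns None.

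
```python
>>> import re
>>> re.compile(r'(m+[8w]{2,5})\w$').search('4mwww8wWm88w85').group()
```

'm88w85'

The pattern matches one or more of the literal 'm', then 2 to 5 of one of [8w] (captured); then a word character; then anchored at the end.
`re.search` scans for the first position where the pattern succeeds.
The match spans [8:14] → 'm88w85'.
Captured: group 1 = 'm88w8'.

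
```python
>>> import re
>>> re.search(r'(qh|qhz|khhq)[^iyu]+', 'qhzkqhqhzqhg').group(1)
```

'qh'

The regex engine tests alternatives in the order written; an earlier branch that matches wins even if a later one would match more.
`re.search` scans for the first position where the pattern succeeds.
The match spans [0:12] → 'qhzkqhqhzqhg'.
Captured: group 1 = 'qh'.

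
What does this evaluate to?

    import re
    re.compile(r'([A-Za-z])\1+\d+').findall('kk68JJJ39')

`\1` is not a pattern — it's the concrete string captured by group 1, re-applied verbatim.
`findall` collects group 1 from each match (2 total).

['k', 'J']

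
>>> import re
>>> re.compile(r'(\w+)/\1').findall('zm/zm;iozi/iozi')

`\1` is not a pattern — it's the concrete string captured by group 1, re-applied verbatim.
`findall` collects group 1 from each match (2 total).

['zm', 'iozi']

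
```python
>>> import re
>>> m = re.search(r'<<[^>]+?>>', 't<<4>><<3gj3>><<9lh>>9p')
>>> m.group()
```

'<<4>>'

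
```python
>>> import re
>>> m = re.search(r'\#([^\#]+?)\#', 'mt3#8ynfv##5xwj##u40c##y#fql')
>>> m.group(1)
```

'8ynfv'

The match spans [3:10] → '#8ynfv#'.
Captured: group 1 = '8ynfv'.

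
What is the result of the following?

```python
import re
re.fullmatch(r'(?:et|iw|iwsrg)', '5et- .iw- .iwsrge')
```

`re.fullmatch` requires the pattern to consume the entire string.
Here there's no way to consume every character, so the call returns None.

None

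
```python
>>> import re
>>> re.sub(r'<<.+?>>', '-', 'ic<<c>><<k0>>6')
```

'ic--6'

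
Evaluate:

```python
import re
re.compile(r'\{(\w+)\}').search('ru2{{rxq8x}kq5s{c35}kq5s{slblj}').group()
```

'{rxq8x}'

`search` walks the string left to right and returns the first match it finds.
The match spans [4:11] → '{rxq8x}'.
Captured: group 1 = 'rxq8x'.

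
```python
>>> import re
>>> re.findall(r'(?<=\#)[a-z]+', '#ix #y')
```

['ix', 'y']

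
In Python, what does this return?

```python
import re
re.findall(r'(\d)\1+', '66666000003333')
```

['6', '0', '3']

The backreference `\1` re-matches whatever the first group consumed, character for character.
Scanning left to right: at [0:5] match '66666', group 1 = '6'; at [5:10] match '00000', group 1 = '0'; at [10:14] match '3333', group 1 = '3'.
`findall` collects group 1 from each match (3 total).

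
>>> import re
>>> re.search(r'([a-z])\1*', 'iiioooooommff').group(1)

After group 1 captures some text, `\1` only succeeds where that same text appears again.
`search` walks the string left to right and returns the first match it finds.
The match spans [0:3] → 'iii'.
Captured: group 1 = 'i'.

'i'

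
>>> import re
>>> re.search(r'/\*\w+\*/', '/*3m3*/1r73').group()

'/*3m3*/'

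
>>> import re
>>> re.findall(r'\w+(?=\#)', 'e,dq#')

['dq']

The `(?=…)`/`(?<=…)` assertion just peeks at neighbouring text; it doesn't advance the match position.
With no groups in the pattern, `findall` gives back each whole match — 1 here.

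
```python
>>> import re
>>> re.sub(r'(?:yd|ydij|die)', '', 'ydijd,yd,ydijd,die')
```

`|` is ordered: at each position the engine commits to the first alternative that works.
Every occurrence is swapped for ''.

'ijd,,ijd,'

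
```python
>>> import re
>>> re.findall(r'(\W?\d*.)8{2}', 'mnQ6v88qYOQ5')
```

['6v']

Because there's exactly one group, `findall` drops the full match and keeps group 1 from the one hit.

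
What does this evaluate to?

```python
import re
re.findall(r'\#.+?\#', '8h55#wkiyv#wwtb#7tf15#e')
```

['#wkiyv#', '#7tf15#']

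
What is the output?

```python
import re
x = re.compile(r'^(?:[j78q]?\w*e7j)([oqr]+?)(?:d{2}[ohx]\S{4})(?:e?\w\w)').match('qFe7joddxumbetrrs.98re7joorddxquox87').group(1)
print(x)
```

o

This matches anchored at the start of the string; then optionally one of [j78q], then zero or more of a word character, then the literal 'e7j' (non-capturing group); then one or more of one of [oqr] (lazy) (captured); then exactly 2 of the literal 'd', then one of [ohx], then exactly 4 of a non-whitespace character (non-capturing group); then optionally the literal 'e', then a word character, then a word character (non-capturing group).
With `match`, the pattern is implicitly anchored at the beginning.
The match spans [0:15] → 'qFe7joddxumbetr'.
Captured: group 1 = 'o'.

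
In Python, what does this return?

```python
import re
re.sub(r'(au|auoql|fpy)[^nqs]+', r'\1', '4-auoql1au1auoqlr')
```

'4-auql1auqlr'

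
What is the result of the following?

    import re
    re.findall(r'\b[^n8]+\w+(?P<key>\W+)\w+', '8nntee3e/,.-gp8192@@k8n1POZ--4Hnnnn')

['@@']

The pattern matches a word boundary (`\b`, zero-width); then one or more of any character except [n8], then one or more of a word character; then one or more of a non-word character (captured as 'key'); then one or more of a word character.
Scanning left to right: at [8:27] match '/,.-gp8192@@k8n1POZ', group 1 = '@@'.
With a single group, `findall` returns only what that group captured — 1 item.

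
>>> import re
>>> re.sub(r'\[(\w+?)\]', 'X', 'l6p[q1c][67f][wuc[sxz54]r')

'l6pXX[wucXr'

Matches: at [3:8] → '[q1c]'; at [8:13] → '[67f]'; at [17:24] → '[sxz54]'.
Every occurrence is swapped for 'X'.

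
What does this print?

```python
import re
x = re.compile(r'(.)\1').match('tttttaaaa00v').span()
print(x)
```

`re.match` only tries the pattern at the start of the string.
The match spans [0:2] → 'tt'.

(0, 2)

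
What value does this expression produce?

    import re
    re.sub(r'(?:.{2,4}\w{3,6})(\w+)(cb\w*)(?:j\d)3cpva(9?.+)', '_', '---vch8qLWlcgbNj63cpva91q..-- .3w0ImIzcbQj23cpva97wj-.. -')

'---vch8qLWlcgbNj63cpva91q.._'

The pattern matches 2 to 4 of any character, then 3 to 6 of a word character (non-capturing group); then one or more of a word character (captured); then the literal 'cb', then zero or more of a word character (captured); then the literal 'j', then a digit (non-capturing group); then the literal '3c', then the literal 'pva'; then optionally the literal '9', then one or more of any character (captured).
Matches: at [27:57] → '-- .3w0ImIzcbQj23cpva97wj-.. -'.
Every occurrence is swapped for '_'.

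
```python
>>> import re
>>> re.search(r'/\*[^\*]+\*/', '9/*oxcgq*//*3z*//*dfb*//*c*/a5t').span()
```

(1, 10)

`re.search` tries every starting position until one works.
The match spans [1:10] → '/*oxcgq*/'.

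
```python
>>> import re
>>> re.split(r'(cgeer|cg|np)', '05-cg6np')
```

['05-', 'cg', '6', 'np', '']

Matches to split on: at [3:5] → 'cg'; at [6:8] → 'np'.
Because the pattern has a capturing group, `split` also inserts each captured text between the pieces.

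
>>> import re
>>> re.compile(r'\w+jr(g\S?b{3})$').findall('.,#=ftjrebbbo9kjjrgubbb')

['gubbb']

Pattern: one or more of a word character, then the literal 'jr'; then the literal 'g', then optionally a non-whitespace character, then exactly 3 of a literal 'b' (captured); then anchored at the end.
Matches: at [4:23] match 'ftjrebbbo9kjjrgubbb', group 1 = 'gubbb'.
One capturing group, so `findall` returns just the captured substring from the one match — 1 in all.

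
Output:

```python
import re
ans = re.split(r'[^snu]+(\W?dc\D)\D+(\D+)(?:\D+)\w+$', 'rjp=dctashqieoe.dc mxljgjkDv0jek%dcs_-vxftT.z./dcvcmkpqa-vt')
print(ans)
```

Pattern: one or more of any character except [snu]; then optionally a non-word character, then the literal 'dc', then a non-digit (captured); then one or more of a non-digit; then one or more of a non-digit (captured); then one or more of a non-digit (non-capturing group); then one or more of a word character; then anchored at the end.
Matches to split on: at [9:59] → 'hqieoe.dc mxljgjkDv0jek%dcs_-vxftT.z./dcvcmkpqa-vt'.
`re.split` interleaves the captured-group text with the surrounding fragments.

['rjp=dctas', 'dcs', '-', '']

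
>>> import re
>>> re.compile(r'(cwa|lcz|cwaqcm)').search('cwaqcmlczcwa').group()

Branches in `(...|...)` are attempted left-to-right; the first branch that allows the whole pattern to succeed is taken.
`re.search` tries every starting position until one works.
The match spans [0:3] → 'cwa'.
Captured: group 1 = 'cwa'.

'cwa'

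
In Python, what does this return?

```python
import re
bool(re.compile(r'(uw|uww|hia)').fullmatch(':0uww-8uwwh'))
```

False

`re.fullmatch` requires the pattern to consume the entire string.
Here the string isn't matched end-to-end, so the call returns None, and `bool(None)` is False.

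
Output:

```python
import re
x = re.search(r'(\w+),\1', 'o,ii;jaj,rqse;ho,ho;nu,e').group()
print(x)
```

ho,ho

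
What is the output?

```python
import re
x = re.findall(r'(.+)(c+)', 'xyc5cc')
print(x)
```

[('xyc5c', 'c')]

The pattern matches one or more of any character (captured); then one or more of a literal 'c' (captured).
Matches: at [0:6] match 'xyc5cc', groups = ('xyc5c', 'c').
Multiple groups make `findall` return tuples — one 2-tuple for the one match.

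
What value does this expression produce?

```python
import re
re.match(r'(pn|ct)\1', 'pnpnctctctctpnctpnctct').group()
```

'pnpn'

`re.match` won't scan ahead — the pattern has to work from the very first character.
The match spans [0:4] → 'pnpn'.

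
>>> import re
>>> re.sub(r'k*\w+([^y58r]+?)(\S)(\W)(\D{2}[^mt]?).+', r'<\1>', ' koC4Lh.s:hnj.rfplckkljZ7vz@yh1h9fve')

' <.>'

The pattern matches zero or more of the literal 'k', then one or more of a word character; then one or more of any character except [y58r] (lazy) (captured); then a non-whitespace character (captured); then a non-word character (captured); then exactly 2 of a non-digit, then optionally any character except [mt] (captured); then one or more of any character.
Matches: at [1:36] → 'koC4Lh.s:hnj.rfplckkljZ7vz@yh1h9fve'.
Each match is replaced using the text its own group 1 captured.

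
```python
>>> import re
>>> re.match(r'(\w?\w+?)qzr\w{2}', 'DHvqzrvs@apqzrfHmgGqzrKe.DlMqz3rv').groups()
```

('DHv',)

This matches optionally a word character, then one or more of a word character (lazy) (captured); then the literal 'qzr', then exactly 2 of a word character.
`re.match` won't scan ahead — the pattern has to work from the very first character.
The match spans [0:8] → 'DHvqzrvs'.
Captured: group 1 = 'DHv'.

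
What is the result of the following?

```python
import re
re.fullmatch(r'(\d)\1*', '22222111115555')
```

`\1` has to match the exact text group 1 already captured.
`fullmatch` succeeds only if the pattern covers the string from start to end.
Here there's no way to consume every character, so the call returns None.

None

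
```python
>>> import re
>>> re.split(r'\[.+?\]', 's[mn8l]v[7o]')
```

Lazy quantifiers expand one character at a time until the remainder of the pattern can match.
Each match becomes a cut point; 3 segments remain.

['s', 'v', '']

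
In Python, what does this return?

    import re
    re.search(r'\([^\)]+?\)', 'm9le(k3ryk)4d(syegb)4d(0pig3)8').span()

Unlike `match`, `search` isn't anchored — it looks for the pattern anywhere in the string.
The match spans [4:11] → '(k3ryk)'.

(4, 11)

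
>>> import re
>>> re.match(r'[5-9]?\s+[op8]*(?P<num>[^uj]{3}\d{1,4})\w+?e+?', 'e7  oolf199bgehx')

`re.match` only tries the pattern at the start of the string.
Here the string doesn't start with a match, so the call returns None.

None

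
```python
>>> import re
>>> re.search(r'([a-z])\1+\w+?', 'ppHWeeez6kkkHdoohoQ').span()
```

(0, 3)

After group 1 captures some text, `\1` only succeeds where that same text appears again.
`re.search` tries every starting position until one works.
The match spans [0:3] → 'ppH'.
Captured: group 1 = 'p'.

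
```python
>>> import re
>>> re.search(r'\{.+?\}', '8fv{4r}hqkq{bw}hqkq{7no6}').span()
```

The `?` after the quantifier makes it lazy — it takes as little as possible before letting the rest of the pattern try.
The match spans [3:7] → '{4r}'.

(3, 7)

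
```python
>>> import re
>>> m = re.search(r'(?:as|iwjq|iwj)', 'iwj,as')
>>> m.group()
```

'iwj'

The match spans [0:3] → 'iwj'.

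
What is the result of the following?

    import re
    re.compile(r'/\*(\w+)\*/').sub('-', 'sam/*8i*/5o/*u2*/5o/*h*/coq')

'sam-5o-5o-coq'

Matches: at [3:9] → '/*8i*/'; at [11:17] → '/*u2*/'; at [19:24] → '/*h*/'.
Each match is replaced by '-'.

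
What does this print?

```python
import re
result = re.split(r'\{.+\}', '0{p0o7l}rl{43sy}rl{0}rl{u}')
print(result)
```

['0', '']

The string is cut at each match, leaving 2 pieces.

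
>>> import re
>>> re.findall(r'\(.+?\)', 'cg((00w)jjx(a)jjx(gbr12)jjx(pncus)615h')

['((00w)', '(a)', '(gbr12)', '(pncus)']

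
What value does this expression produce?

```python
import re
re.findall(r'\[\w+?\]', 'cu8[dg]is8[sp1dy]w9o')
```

['[dg]', '[sp1dy]']

Matches: at [3:7] → '[dg]'; at [10:17] → '[sp1dy]'.
With no groups in the pattern, `findall` gives back each whole match — 2 here.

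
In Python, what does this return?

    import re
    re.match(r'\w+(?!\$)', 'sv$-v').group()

's'

With `match`, the pattern is implicitly anchored at the beginning.
The match spans [0:1] → 's'.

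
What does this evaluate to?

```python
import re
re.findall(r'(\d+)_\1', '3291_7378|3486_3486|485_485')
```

['3486', '485']

`\1` is not a pattern — it's the concrete string captured by group 1, re-applied verbatim.
Scanning left to right: at [10:19] match '3486_3486', group 1 = '3486'; at [20:27] match '485_485', group 1 = '485'.
`findall` collects group 1 from each match (2 total).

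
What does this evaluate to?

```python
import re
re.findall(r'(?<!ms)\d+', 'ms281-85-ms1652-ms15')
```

A negative assertion filters positions out without eating any characters.
Walking the string: at [3:5] → '81'; at [6:8] → '85'; at [12:15] → '652'; at [19:20] → '5'.
No capturing groups, so `findall` returns the 4 full match strings.

['81', '85', '652', '5']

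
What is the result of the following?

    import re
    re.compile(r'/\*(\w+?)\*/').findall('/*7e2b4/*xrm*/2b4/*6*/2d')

['xrm', '6']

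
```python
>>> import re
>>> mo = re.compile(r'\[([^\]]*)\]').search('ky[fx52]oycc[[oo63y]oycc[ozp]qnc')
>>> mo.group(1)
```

`re.search` scans for the first position where the pattern succeeds.
The match spans [2:8] → '[fx52]'.
Captured: group 1 = 'fx52'.

'fx52'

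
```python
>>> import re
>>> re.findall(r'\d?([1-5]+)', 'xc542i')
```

['42']

This matches optionally a digit; then one or more of a character in [1-5] (captured).
Scanning left to right: at [2:5] match '542', group 1 = '42'.
`findall` collects group 1 from the one match (1 total).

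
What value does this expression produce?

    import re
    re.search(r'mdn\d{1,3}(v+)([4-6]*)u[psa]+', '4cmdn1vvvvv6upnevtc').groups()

The match spans [2:14] → 'mdn1vvvvv6up'.
Captured: group 1 = 'vvvvv', group 2 = '6'.

('vvvvv', '6')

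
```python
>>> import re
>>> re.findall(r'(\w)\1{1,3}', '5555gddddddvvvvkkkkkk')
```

['5', 'd', 'd', 'v', 'k', 'k']

`\1` has to match the exact text group 1 already captured.
Scanning left to right: at [0:4] match '5555', group 1 = '5'; at [5:9] match 'dddd', group 1 = 'd'; at [9:11] match 'dd', group 1 = 'd'; at [11:15] match 'vvvv', group 1 = 'v'; at [15:19] match 'kkkk', group 1 = 'k'; ….
`findall` collects group 1 from each match (6 total).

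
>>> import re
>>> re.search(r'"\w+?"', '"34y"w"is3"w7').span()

(0, 5)

`search` walks the string left to right and returns the first match it finds.
The match spans [0:5] → '"34y"'.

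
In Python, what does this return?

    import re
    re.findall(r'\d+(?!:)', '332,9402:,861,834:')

A negative assertion filters positions out without eating any characters.
Matches: at [0:3] → '332'; at [4:7] → '940'; at [10:13] → '861'; at [14:16] → '83'.
`findall` yields the raw match text (4 of them) because the pattern has no groups.

['332', '940', '861', '83']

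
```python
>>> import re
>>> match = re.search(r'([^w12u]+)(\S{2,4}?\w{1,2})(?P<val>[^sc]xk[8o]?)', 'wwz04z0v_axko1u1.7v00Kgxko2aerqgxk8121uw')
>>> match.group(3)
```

The pattern matches one or more of any character except [w12u] (captured); then 2 to 4 of a non-whitespace character (lazy), then 1 to 2 of a word character (captured); then any character except [sc], then the literal 'xk', then optionally one of [8o] (captured as 'val').
Unlike `match`, `search` isn't anchored — it looks for the pattern anywhere in the string.
The match spans [2:13] → 'z04z0v_axko'.
Captured: group 1 = 'z04z', group 2 = '0v_', group 3 = 'axko'.

'axko'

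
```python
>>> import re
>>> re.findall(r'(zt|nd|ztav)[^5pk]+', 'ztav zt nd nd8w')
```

['zt']

The regex engine tests alternatives in the order written; an earlier branch that matches wins even if a later one would match more.
Matches: at [0:15] match 'ztav zt nd nd8w', group 1 = 'zt'.
`findall` collects group 1 from the one match (1 total).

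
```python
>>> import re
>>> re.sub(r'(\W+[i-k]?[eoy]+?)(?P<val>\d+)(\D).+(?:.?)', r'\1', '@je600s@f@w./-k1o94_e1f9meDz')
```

Pattern: one or more of a non-word character, then optionally a character in [i-k], then one or more of one of [eoy] (lazy) (captured); then one or more of a digit (captured as 'val'); then a non-digit (captured); then one or more of any character; then optionally any character (non-capturing group).
Matches: at [0:28] → '@je600s@f@w./-k1o94_e1f9meDz'.
`\1` in the replacement pulls in group 1's text for each match.

'@je'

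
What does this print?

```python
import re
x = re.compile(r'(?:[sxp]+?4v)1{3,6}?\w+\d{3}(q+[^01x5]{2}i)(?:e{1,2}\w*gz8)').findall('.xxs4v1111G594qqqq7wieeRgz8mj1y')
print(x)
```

['qqqq7wi']

Because there's exactly one group, `findall` drops the full match and keeps group 1 from the one hit.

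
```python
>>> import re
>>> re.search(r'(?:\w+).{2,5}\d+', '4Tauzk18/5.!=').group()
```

'4Tauzk18/5'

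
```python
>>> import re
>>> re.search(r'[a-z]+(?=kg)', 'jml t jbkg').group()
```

'jb'

The positive lookaround only admits positions where the adjacent text matches; those characters stay outside the span.
Unlike `match`, `search` isn't anchored — it looks for the pattern anywhere in the string.
The match spans [6:8] → 'jb'.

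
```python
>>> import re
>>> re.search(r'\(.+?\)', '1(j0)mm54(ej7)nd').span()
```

(1, 5)

Unlike `match`, `search` isn't anchored — it looks for the pattern anywhere in the string.
The match spans [1:5] → '(j0)'.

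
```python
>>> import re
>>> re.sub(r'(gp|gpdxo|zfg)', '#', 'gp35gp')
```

'#35#'

Matches: at [0:2] → 'gp'; at [4:6] → 'gp'.
Every occurrence is swapped for '#'.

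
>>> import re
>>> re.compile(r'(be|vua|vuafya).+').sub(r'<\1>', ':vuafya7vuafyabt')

':<vua>'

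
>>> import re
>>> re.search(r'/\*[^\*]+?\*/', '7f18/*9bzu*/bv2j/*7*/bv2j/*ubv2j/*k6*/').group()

The match spans [4:12] → '/*9bzu*/'.

'/*9bzu*/'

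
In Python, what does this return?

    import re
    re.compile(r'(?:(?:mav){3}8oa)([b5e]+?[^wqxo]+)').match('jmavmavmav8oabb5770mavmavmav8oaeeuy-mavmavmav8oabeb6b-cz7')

None

`match` is anchored at position 0; if the pattern doesn't fit there, it returns None.
Here the string doesn't start with a match, so the call returns None.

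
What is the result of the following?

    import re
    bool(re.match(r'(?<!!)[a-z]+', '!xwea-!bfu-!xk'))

With `match`, the pattern is implicitly anchored at the beginning.
Here the string doesn't start with a match, so the call returns None, and `bool(None)` is False.

False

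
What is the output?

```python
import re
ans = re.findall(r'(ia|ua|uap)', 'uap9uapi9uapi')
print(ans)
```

['ua', 'ua', 'ua']

Alternation isn't longest-match — the leftmost alternative that fits at this position is chosen.
Scanning left to right: at [0:2] match 'ua', group 1 = 'ua'; at [4:6] match 'ua', group 1 = 'ua'; at [9:11] match 'ua', group 1 = 'ua'.
With a single group, `findall` returns only what that group captured — 3 items.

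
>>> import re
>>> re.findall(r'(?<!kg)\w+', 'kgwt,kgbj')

['kgwt', 'kgbj']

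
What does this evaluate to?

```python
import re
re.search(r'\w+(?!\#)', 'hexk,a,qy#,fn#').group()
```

'hexk'

`(?!…)`/`(?<!…)` only lets a position through if the neighbouring text does NOT match; no characters are consumed.
`re.search` scans for the first position where the pattern succeeds.
The match spans [0:4] → 'hexk'.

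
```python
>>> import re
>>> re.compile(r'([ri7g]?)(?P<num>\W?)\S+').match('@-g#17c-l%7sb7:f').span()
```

(0, 16)

This matches optionally one of [ri7g] (captured); then optionally a non-word character (captured as 'num'); then one or more of a non-whitespace character.
`re.match` only tries the pattern at the start of the string.
The match spans [0:16] → '@-g#17c-l%7sb7:f'.
Captured: group 1 = '', group 2 = '@'.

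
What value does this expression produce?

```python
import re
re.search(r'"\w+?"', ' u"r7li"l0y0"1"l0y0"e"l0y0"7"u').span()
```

(2, 8)

The match spans [2:8] → '"r7li"'.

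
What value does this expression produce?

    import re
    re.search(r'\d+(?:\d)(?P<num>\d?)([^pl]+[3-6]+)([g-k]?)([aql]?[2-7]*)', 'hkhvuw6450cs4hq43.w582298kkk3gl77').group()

'6450cs4hq43.w582298kkk3gl77'

The pattern matches one or more of a digit; then a digit (non-capturing group); then optionally a digit (captured as 'num'); then one or more of any character except [pl], then one or more of a character in [3-6] (captured); then optionally a character in [g-k] (captured); then optionally one of [aql], then zero or more of a character in [2-7] (captured).
Unlike `match`, `search` isn't anchored — it looks for the pattern anywhere in the string.
The match spans [6:33] → '6450cs4hq43.w582298kkk3gl77'.
Captured: group 1 = '', group 2 = 'cs4hq43.w582298kkk3', group 3 = 'g', group 4 = 'l77'.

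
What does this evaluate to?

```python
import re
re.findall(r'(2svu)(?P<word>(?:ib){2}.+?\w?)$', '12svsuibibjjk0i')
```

[]

The pattern matches the literal '2sv', then the literal 'u' (captured); then the literal 'ib' repeated 2 times, then one or more of any character (lazy), then optionally a word character (captured as 'word'); then anchored at the end.
2 groups means each result is a tuple of 2 captured strings — 0 here.
Nothing in the string satisfies the pattern, so the list is empty.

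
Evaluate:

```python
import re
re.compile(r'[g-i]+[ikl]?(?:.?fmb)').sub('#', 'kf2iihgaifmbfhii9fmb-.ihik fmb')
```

'kf2iihga#f#-.#'

Pattern: one or more of a character in [g-i], then optionally one of [ikl]; then optionally any character, then the literal 'fmb' (non-capturing group).
Matches: at [8:12] → 'ifmb'; at [13:20] → 'hii9fmb'; at [22:30] → 'ihik fmb'.
Each match is replaced by '#'.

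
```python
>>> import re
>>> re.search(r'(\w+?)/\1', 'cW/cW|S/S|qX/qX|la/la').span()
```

`\1` has to match the exact text group 1 already captured.
The match spans [0:5] → 'cW/cW'.

(0, 5)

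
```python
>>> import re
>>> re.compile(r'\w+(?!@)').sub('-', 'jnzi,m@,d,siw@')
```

'-,m@,-,-w@'

`(?!…)`/`(?<!…)` only lets a position through if the neighbouring text does NOT match; no characters are consumed.
Matches: at [0:4] → 'jnzi'; at [8:9] → 'd'; at [10:12] → 'si'.
Every occurrence is swapped for '-'.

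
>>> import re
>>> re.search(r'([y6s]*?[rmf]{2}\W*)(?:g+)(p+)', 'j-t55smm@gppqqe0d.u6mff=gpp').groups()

This matches zero or more of one of [y6s] (lazy), then exactly 2 of one of [rmf], then zero or more of a non-word character (captured); then one or more of a literal 'g' (non-capturing group); then one or more of a literal 'p' (captured).
Unlike `match`, `search` isn't anchored — it looks for the pattern anywhere in the string.
The match spans [5:12] → 'smm@gpp'.
Captured: group 1 = 'smm@', group 2 = 'pp'.

('smm@', 'pp')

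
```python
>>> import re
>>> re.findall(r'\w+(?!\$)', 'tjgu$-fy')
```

['tjg', 'fy']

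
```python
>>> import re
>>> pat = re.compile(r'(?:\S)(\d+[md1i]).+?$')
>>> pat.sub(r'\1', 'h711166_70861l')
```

Pattern: a non-whitespace character (non-capturing group); then one or more of a digit, then one of [md1i] (captured); then one or more of any character (lazy); then anchored at the end.
Matches: at [0:14] → 'h711166_70861l'.
`\1` in the replacement pulls in group 1's text for each match.

'7111'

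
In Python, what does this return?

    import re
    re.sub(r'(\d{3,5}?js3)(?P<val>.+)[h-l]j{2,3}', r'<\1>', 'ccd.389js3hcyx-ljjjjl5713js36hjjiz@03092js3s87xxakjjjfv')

This matches 3 to 5 of a digit (lazy), then the literal 'js3' (captured); then one or more of any character (captured as 'val'); then a character in [h-l], then 2 to 3 of a literal 'j'.
Matches: at [4:53] → '389js3hcyx-ljjjjl5713js36hjjiz@03092js3s87xxakjjj'.
The replacement refers to a captured group, so each match is rewritten using its own captured text.

'ccd.<389js3>fv'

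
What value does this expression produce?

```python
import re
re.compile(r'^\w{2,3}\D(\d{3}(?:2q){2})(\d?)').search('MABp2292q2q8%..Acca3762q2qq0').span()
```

(0, 12)

The match spans [0:12] → 'MABp2292q2q8'.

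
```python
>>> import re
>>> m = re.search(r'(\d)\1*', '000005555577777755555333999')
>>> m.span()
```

(0, 5)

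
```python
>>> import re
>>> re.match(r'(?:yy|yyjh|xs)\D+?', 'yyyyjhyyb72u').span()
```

(0, 3)

`re.match` only tries the pattern at the start of the string.
The match spans [0:3] → 'yyy'.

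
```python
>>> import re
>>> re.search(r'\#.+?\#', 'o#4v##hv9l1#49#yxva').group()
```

'#4v#'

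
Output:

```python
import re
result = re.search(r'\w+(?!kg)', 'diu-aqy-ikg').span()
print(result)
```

(0, 3)

Because the assertion is negative and zero-width, positions next to the forbidden text are skipped.
The match spans [0:3] → 'diu'.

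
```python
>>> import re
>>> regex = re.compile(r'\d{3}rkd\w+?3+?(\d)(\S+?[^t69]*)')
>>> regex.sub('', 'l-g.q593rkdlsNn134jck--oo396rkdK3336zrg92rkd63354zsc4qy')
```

The pattern matches exactly 3 of a digit, then the literal 'rkd'; then one or more of a word character (lazy), then one or more of the literal '3' (lazy); then a digit (captured); then one or more of a non-whitespace character (lazy), then zero or more of any character except [t69] (captured).
A `+?`/`*?`/`{m,n}?` starts at its minimum and grows only as far as needed for what follows to match.
Matches: at [5:26] → '593rkdlsNn134jck--oo3'.
Each match is replaced by ''.

'l-g.q96rkdK3336zrg92rkd63354zsc4qy'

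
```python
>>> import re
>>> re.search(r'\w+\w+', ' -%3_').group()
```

'3_'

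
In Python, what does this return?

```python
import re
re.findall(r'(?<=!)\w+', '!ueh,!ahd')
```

['ueh', 'ahd']

The lookaround is zero-width — it requires the adjacent text to match without consuming it, so the asserted text isn't part of the match.
Matches: at [1:4] → 'ueh'; at [6:9] → 'ahd'.
`findall` yields the raw match text (2 of them) because the pattern has no groups.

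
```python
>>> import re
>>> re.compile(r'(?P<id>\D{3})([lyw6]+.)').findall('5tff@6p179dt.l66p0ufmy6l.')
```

[('ff@', '6p'), ('dt.', 'l66p'), ('ufm', 'y6l.')]

2 groups means each result is a tuple of 2 captured strings — 3 here.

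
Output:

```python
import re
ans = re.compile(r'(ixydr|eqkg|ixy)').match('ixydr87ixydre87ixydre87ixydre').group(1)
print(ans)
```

ixydr

The match spans [0:5] → 'ixydr'.
Captured: group 1 = 'ixydr'.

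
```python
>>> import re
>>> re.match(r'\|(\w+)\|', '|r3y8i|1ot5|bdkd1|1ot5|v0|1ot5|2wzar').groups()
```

('r3y8i',)

`re.match` won't scan ahead — the pattern has to work from the very first character.
The match spans [0:7] → '|r3y8i|'.
Captured: group 1 = 'r3y8i'.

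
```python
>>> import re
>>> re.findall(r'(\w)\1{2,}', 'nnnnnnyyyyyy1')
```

['n', 'y']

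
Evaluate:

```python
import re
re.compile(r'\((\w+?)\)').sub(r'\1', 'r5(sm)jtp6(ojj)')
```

Matches: at [2:6] → '(sm)'; at [10:15] → '(ojj)'.
`\1` in the replacement pulls in group 1's text for each match.

'r5smjtp6ojj'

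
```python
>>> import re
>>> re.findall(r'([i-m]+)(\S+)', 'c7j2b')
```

[('j', '2b')]

Pattern: one or more of a character in [i-m] (captured); then one or more of a non-whitespace character (captured).
Walking the string: at [2:5] match 'j2b', groups = ('j', '2b').
Multiple groups make `findall` return tuples — one 2-tuple for the one match.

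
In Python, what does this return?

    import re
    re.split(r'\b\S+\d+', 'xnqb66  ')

The pattern matches a word boundary (`\b`, zero-width); then one or more of a non-whitespace character; then one or more of a digit.
Matches to split on: at [0:6] → 'xnqb66'.
Each match becomes a cut point; 2 segments remain.

['', '  ']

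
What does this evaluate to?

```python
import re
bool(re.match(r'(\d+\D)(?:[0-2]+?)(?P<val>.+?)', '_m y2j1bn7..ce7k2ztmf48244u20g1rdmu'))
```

False

`match` is anchored at position 0; if the pattern doesn't fit there, it returns None.
Here the pattern fails at index 0, so the call returns None, and `bool(None)` is False.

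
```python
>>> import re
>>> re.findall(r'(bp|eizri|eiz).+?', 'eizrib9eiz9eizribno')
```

['eizri', 'eiz', 'eizri']

The regex engine tests alternatives in the order written; an earlier branch that matches wins even if a later one would match more.
Scanning left to right: at [0:6] match 'eizrib', group 1 = 'eizri'; at [7:11] match 'eiz9', group 1 = 'eiz'; at [11:17] match 'eizrib', group 1 = 'eizri'.
Because there's exactly one group, `findall` drops the full match and keeps group 1 from each hit.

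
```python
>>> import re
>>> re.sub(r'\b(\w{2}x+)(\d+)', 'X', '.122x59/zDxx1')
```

'.122x59/X'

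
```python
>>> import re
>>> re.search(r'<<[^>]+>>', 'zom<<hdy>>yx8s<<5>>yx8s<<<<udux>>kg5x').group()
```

`re.search` scans for the first position where the pattern succeeds.
The match spans [3:10] → '<<hdy>>'.

'<<hdy>>'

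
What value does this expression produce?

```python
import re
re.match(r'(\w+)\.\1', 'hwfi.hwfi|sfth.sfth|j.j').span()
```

(0, 9)

`re.match` won't scan ahead — the pattern has to work from the very first character.
The match spans [0:9] → 'hwfi.hwfi'.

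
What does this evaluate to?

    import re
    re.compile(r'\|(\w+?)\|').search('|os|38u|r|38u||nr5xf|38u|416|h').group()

`search` walks the string left to right and returns the first match it finds.
The match spans [0:4] → '|os|'.
Captured: group 1 = 'os'.

'|os|'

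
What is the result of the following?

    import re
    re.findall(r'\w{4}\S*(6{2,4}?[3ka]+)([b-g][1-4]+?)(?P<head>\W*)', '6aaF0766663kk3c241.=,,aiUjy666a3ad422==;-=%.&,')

[('66a3a', 'd4', '')]

The `?` after the quantifier makes it lazy — it takes as little as possible before letting the rest of the pattern try.
`findall` packs the 3 group values into a tuple for every match.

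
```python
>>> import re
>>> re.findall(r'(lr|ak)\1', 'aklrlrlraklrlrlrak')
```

['lr', 'lr']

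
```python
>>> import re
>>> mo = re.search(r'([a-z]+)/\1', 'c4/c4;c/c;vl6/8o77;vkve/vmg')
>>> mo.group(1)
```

'c'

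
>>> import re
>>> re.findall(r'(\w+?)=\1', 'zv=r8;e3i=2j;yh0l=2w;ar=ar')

['ar']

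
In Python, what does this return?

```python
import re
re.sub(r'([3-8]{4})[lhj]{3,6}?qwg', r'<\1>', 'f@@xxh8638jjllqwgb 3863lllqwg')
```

This matches exactly 4 of a character in [3-8] (captured); then 3 to 6 of one of [lhj] (lazy), then the literal 'qwg'.
Matches: at [6:17] → '8638jjllqwg'; at [19:29] → '3863lllqwg'.
The replacement refers to a captured group, so each match is rewritten using its own captured text.

'f@@xxh<8638>b <3863>'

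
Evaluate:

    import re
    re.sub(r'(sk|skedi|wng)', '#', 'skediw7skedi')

'#ediw7#edi'

Alternation tries branches left to right and keeps the first one that lets the overall match succeed at that position.
Matches: at [0:2] → 'sk'; at [7:9] → 'sk'.
Each match is replaced by '#'.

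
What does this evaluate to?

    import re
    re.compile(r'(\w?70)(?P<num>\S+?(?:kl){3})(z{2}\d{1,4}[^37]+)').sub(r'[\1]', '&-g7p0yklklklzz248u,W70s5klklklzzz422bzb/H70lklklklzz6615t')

'&-g7p0yklklklzz248u,[W70]'

Pattern: optionally a word character, then the literal '70' (captured); then one or more of a non-whitespace character (lazy), then the literal 'kl' repeated 3 times (captured as 'num'); then exactly 2 of a literal 'z', then 1 to 4 of a digit, then one or more of any character except [37] (captured).
Matches: at [20:58] → 'W70s5klklklzzz422bzb/H70lklklklzz6615t'.
Each match is replaced using the text its own group 1 captured.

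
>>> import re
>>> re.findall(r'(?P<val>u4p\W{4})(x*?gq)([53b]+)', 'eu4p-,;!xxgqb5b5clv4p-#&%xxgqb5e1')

[('u4p-,;!', 'xxgq', 'b5b5')]

This matches the literal 'u4p', then exactly 4 of a non-word character (captured as 'val'); then zero or more of the literal 'x' (lazy), then the literal 'gq' (captured); then one or more of one of [53b] (captured).
Matches: at [1:16] match 'u4p-,;!xxgqb5b5', groups = ('u4p-,;!', 'xxgq', 'b5b5').
Multiple groups make `findall` return tuples — one 3-tuple for the one match.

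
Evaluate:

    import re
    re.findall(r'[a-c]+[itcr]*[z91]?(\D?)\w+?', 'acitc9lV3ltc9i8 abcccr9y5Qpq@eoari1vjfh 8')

['l', 'i', 'y', 'v']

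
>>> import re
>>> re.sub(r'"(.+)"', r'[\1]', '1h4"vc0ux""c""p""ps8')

'1h4[vc0ux""c""p"]ps8'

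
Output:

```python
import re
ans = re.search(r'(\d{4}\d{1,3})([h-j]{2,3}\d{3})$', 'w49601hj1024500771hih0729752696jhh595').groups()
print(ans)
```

('9752696', 'jhh595')

This matches exactly 4 of a digit, then 1 to 3 of a digit (captured); then 2 to 3 of a character in [h-j], then exactly 3 of a digit (captured); then anchored at the end.
Unlike `match`, `search` isn't anchored — it looks for the pattern anywhere in the string.
The match spans [24:37] → '9752696jhh595'.
Captured: group 1 = '9752696', group 2 = 'jhh595'.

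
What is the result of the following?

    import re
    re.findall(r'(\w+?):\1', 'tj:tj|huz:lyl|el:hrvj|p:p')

The backreference `\1` re-matches whatever the first group consumed, character for character.
Scanning left to right: at [0:5] match 'tj:tj', group 1 = 'tj'; at [22:25] match 'p:p', group 1 = 'p'.
`findall` collects group 1 from each match (2 total).

['tj', 'p']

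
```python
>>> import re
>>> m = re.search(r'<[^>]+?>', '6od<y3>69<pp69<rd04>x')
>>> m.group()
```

The match spans [3:7] → '<y3>'.

'<y3>'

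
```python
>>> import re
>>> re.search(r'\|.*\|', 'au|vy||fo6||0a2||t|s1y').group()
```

'|vy||fo6||0a2||t|'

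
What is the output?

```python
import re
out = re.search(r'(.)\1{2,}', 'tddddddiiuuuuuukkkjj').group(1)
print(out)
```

d

The match spans [1:7] → 'dddddd'.
Captured: group 1 = 'd'.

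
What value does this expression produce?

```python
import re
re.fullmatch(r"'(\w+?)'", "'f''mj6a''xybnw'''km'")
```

None

`re.fullmatch` requires the pattern to consume the entire string.
Here there's no way to consume every character, so the call returns None.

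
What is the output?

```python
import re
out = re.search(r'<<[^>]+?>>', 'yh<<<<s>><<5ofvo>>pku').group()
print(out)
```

<<<<s>>

Unlike `match`, `search` isn't anchored — it looks for the pattern anywhere in the string.
The match spans [2:9] → '<<<<s>>'.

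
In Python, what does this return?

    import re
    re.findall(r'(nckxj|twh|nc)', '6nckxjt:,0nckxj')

Alternation isn't longest-match — the leftmost alternative that fits at this position is chosen.
Matches: at [1:6] match 'nckxj', group 1 = 'nckxj'; at [10:15] match 'nckxj', group 1 = 'nckxj'.
`findall` collects group 1 from each match (2 total).

['nckxj', 'nckxj']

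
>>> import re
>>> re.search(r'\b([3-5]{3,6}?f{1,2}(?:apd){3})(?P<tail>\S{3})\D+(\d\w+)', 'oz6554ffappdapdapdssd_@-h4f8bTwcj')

None

This matches a word boundary (`\b`, zero-width); then 3 to 6 of a character in [3-5] (lazy), then 1 to 2 of the literal 'f', then the literal 'apd' repeated 3 times (captured); then exactly 3 of a non-whitespace character (captured as 'tail'); then one or more of a non-digit; then a digit, then one or more of a word character (captured).
`re.search` scans for the first position where the pattern succeeds.
Here no position works, so the call returns None.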